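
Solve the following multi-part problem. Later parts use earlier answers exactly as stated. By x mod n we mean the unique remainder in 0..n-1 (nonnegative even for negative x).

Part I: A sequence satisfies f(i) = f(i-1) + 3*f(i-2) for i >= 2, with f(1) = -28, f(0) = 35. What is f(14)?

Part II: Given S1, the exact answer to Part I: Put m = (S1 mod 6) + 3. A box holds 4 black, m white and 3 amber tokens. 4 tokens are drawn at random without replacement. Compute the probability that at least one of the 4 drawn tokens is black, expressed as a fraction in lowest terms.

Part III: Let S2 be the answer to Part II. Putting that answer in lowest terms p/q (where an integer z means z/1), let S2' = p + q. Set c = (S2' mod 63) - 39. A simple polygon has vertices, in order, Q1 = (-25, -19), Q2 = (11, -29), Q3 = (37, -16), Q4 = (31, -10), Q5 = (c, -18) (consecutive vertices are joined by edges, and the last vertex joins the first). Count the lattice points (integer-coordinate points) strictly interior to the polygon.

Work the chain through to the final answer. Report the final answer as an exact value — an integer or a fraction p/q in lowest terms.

Part I: f(2) = 1*(-28) + 3*(35) = 77; iterating: f(2)=77, f(3)=-7, f(4)=224, f(5)=203, f(6)=875, f(7)=1484, f(8)=4109, f(9)=8561, f(10)=20888, f(11)=46571, f(12)=109235, f(13)=248948, f(14)=576653; answer 576653
Part II: S1 = 576653; m = 8; total draws C(15,4) = 1365; complement C(11,4) = 330; favorable 1365 - 330 = 1035; P = 69/91; answer 69/91
Part III: S2 = 69/91; threaded value p + q = 160; c = -5; cross terms: (-25*-29 - 11*-19)=934, (11*-16 - 37*-29)=897, (37*-10 - 31*-16)=126, (31*-18 - -5*-10)=-608, (-5*-19 - -25*-18)=-355; twice the area = |994| = 994; area = 497; boundary points = 2 + 13 + 6 + 4 + 1 = 26; strictly interior points = area - boundary/2 + 1 = 485; answer 485

485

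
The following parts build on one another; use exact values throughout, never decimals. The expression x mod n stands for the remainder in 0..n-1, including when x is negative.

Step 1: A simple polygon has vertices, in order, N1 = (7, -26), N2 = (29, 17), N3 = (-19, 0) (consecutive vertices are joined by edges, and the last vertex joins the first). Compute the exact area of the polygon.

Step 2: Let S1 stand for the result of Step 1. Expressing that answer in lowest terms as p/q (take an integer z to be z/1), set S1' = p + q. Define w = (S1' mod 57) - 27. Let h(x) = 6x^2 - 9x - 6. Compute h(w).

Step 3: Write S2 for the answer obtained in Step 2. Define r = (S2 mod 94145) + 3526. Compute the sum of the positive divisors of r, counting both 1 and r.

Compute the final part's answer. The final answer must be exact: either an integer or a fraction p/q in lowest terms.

6160

Step 1: cross terms: (7*17 - 29*-26)=873, (29*0 - -19*17)=323, (-19*-26 - 7*0)=494; twice the area = |1690| = 1690; area = 845; answer 845
Step 2: S1 = 845; threaded value p + q = 846; w = 21; 6*(21)^2 - 9*(21)^1 - 6 = (2646) + (-189) + (-6) = 2451; answer 2451
Step 3: S2 = 2451; r = 5977; 5977 = 43 * 139; sigma = (1 + 43) * (1 + 139) = 44 * 140 = 6160; answer 6160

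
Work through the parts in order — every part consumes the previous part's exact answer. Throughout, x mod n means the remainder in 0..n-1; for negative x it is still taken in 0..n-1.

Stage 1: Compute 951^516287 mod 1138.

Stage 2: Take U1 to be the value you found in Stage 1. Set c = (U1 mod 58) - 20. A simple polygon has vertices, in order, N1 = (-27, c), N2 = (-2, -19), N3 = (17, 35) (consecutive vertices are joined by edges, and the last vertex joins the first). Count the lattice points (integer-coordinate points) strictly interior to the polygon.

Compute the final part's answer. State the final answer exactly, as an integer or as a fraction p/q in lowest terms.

712

Stage 1: squarings mod 1138: 951^1=951, 951^2=829, 951^4=1027, 951^8=941, 951^16=117, 951^32=33, 951^64=1089, 951^128=125, 951^256=831, 951^512=933, 951^1024=1057, 951^2048=871, 951^4096=733, 951^8192=153, 951^16384=649, 951^32768=141, 951^65536=535, 951^131072=587, 951^262144=893; 951^516287 = 951^1 * 951^2 * 951^4 * 951^8 * 951^16 * 951^32 * 951^128 * 951^8192 * 951^16384 * 951^32768 * 951^65536 * 951^131072 * 951^262144 = 237 (mod 1138); answer 237
Stage 2: U1 = 237; c = -15; cross terms: (-27*-19 - -2*-15)=483, (-2*35 - 17*-19)=253, (17*-15 - -27*35)=690; twice the area = |1426| = 1426; area = 713; boundary points = 1 + 1 + 2 = 4; strictly interior points = area - boundary/2 + 1 = 712; answer 712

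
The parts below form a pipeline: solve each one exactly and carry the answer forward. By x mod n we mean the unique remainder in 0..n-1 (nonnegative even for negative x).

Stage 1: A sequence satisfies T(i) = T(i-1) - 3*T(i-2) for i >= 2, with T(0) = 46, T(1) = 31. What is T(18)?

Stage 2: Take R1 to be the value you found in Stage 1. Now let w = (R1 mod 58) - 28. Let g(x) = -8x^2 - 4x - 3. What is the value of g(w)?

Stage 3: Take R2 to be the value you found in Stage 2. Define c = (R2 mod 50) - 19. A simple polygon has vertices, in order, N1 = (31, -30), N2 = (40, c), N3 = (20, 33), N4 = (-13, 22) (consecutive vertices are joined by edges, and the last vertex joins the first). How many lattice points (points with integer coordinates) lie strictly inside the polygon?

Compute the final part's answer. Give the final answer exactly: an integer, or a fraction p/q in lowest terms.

Stage 1: T(2) = 1*(31) - 3*(46) = -107; iterating: T(2)=-107, T(3)=-200, T(4)=121, T(5)=721, T(6)=358, T(7)=-1805, T(8)=-2879, T(9)=2536, T(10)=11173, T(11)=3565, T(12)=-29954, T(13)=-40649, T(14)=49213, T(15)=171160, T(16)=23521, T(17)=-489959, T(18)=-560522; answer -560522
Stage 2: R1 = -560522; w = 20; -8*(20)^2 - 4*(20)^1 - 3 = (-3200) + (-80) + (-3) = -3283; answer -3283
Stage 3: R2 = -3283; c = -2; cross terms: (31*-2 - 40*-30)=1138, (40*33 - 20*-2)=1360, (20*22 - -13*33)=869, (-13*-30 - 31*22)=-292; twice the area = |3075| = 3075; area = 3075/2; boundary points = 1 + 5 + 11 + 4 = 21; strictly interior points = area - boundary/2 + 1 = 1528; answer 1528

1528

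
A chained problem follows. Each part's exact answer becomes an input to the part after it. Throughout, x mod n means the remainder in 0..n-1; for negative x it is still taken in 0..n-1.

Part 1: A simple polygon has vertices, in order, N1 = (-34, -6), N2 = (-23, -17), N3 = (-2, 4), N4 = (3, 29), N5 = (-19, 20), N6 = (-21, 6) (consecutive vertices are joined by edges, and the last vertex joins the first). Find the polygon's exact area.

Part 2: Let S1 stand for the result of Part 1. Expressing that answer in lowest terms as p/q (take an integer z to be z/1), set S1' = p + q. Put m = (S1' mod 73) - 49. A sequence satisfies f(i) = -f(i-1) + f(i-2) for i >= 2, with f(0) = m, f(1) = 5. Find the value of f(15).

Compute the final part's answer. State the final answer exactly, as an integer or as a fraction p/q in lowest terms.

9082

Part 1: cross terms: (-34*-17 - -23*-6)=440, (-23*4 - -2*-17)=-126, (-2*29 - 3*4)=-70, (3*20 - -19*29)=611, (-19*6 - -21*20)=306, (-21*-6 - -34*6)=330; twice the area = |1491| = 1491; area = 1491/2; answer 1491/2
Part 2: S1 = 1491/2; threaded value p + q = 1493; m = -16; f(2) = -1*(5) + 1*(-16) = -21; iterating: f(2)=-21, f(3)=26, f(4)=-47, f(5)=73, f(6)=-120, f(7)=193, f(8)=-313, f(9)=506, f(10)=-819, f(11)=1325, f(12)=-2144, f(13)=3469, f(14)=-5613, f(15)=9082; answer 9082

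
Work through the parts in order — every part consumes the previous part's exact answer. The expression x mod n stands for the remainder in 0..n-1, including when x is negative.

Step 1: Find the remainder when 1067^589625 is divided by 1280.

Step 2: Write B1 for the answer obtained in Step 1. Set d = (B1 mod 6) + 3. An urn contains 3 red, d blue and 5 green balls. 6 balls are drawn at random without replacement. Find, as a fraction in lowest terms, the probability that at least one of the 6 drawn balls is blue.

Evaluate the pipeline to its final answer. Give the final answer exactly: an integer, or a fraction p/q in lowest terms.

Step 1: squarings mod 1280: 1067^1=1067, 1067^2=569, 1067^4=1201, 1067^8=1121, 1067^16=961, 1067^32=641, 1067^64=1, 1067^128=1, 1067^256=1, 1067^512=1, 1067^1024=1, 1067^2048=1, 1067^4096=1, 1067^8192=1, 1067^16384=1, 1067^32768=1, 1067^65536=1, 1067^131072=1, 1067^262144=1, 1067^524288=1; 1067^589625 = 1067^1 * 1067^8 * 1067^16 * 1067^32 * 1067^256 * 1067^512 * 1067^1024 * 1067^2048 * 1067^4096 * 1067^8192 * 1067^16384 * 1067^32768 * 1067^524288 = 267 (mod 1280); answer 267
Step 2: B1 = 267; d = 6; total draws C(14,6) = 3003; complement C(8,6) = 28; favorable 3003 - 28 = 2975; P = 425/429; answer 425/429

425/429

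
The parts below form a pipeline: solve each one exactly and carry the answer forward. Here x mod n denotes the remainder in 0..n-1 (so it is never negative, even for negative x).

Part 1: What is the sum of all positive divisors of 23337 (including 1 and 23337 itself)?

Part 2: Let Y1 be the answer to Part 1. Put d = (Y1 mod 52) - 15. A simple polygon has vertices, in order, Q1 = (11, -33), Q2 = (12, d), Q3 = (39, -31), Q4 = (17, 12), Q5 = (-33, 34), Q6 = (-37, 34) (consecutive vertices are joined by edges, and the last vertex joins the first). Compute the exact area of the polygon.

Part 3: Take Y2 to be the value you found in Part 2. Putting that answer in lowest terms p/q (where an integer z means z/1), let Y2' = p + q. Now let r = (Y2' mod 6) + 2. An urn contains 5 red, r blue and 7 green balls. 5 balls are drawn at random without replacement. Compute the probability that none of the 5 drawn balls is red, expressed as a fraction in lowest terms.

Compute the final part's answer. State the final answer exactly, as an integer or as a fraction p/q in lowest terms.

198/1547

Part 1: 23337 = 3^2 * 2593; sigma = (1 + 3 + 9) * (1 + 2593) = 13 * 2594 = 33722; answer 33722
Part 2: Y1 = 33722; d = 11; cross terms: (11*11 - 12*-33)=517, (12*-31 - 39*11)=-801, (39*12 - 17*-31)=995, (17*34 - -33*12)=974, (-33*34 - -37*34)=136, (-37*-33 - 11*34)=847; twice the area = |2668| = 2668; area = 1334; answer 1334
Part 3: Y2 = 1334; threaded value p + q = 1335; r = 5; total draws C(17,5) = 6188; favorable C(12,5) = 792; P = 198/1547; answer 198/1547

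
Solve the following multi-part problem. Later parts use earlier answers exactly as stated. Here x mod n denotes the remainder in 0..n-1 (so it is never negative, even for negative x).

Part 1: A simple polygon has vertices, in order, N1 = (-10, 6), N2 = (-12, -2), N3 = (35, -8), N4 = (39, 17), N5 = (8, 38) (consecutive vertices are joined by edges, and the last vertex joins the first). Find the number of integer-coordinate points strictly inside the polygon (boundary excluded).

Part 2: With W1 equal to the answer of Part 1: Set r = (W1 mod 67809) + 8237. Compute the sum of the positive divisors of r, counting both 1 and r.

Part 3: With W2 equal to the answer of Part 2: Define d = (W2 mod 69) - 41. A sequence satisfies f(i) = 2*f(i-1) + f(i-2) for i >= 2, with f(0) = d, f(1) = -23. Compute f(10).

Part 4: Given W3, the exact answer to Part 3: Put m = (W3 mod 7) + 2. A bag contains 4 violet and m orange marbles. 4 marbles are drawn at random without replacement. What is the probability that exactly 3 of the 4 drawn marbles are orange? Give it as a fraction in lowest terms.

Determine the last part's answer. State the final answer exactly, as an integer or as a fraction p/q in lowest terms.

8/35

Part 1: cross terms: (-10*-2 - -12*6)=92, (-12*-8 - 35*-2)=166, (35*17 - 39*-8)=907, (39*38 - 8*17)=1346, (8*6 - -10*38)=428; twice the area = |2939| = 2939; area = 2939/2; boundary points = 2 + 1 + 1 + 1 + 2 = 7; strictly interior points = area - boundary/2 + 1 = 1467; answer 1467
Part 2: W1 = 1467; r = 9704; 9704 = 2^3 * 1213; sigma = (1 + 2 + 4 + 8) * (1 + 1213) = 15 * 1214 = 18210; answer 18210
Part 3: W2 = 18210; d = 22; f(2) = 2*(-23) + 1*(22) = -24; iterating: f(2)=-24, f(3)=-71, f(4)=-166, f(5)=-403, f(6)=-972, f(7)=-2347, f(8)=-5666, f(9)=-13679, f(10)=-33024; answer -33024
Part 4: W3 = -33024; m = 4; total draws C(8,4) = 70; favorable C(4,3)*C(4,1) = 16; P = 8/35; answer 8/35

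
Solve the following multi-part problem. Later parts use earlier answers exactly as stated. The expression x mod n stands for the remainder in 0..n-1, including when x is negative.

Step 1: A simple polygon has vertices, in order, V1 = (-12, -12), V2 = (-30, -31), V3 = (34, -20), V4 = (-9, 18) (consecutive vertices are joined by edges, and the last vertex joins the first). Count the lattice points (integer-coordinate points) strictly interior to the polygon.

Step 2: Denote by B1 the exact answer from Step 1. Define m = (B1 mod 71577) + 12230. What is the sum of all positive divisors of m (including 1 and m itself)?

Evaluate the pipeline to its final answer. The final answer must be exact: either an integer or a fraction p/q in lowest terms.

Step 1: cross terms: (-12*-31 - -30*-12)=12, (-30*-20 - 34*-31)=1654, (34*18 - -9*-20)=432, (-9*-12 - -12*18)=324; twice the area = |2422| = 2422; area = 1211; boundary points = 1 + 1 + 1 + 3 = 6; strictly interior points = area - boundary/2 + 1 = 1209; answer 1209
Step 2: B1 = 1209; m = 13439; 13439 = 89 * 151; sigma = (1 + 89) * (1 + 151) = 90 * 152 = 13680; answer 13680

13680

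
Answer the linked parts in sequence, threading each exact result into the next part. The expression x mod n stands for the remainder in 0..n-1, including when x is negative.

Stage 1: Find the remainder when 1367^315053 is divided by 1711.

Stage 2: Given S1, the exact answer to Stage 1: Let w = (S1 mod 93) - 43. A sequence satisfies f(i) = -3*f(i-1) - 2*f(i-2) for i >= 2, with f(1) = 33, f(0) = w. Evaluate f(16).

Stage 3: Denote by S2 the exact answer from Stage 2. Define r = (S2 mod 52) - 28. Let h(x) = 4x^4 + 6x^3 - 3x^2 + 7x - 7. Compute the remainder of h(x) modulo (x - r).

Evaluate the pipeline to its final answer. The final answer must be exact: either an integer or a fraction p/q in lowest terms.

561481

Stage 1: squarings mod 1711: 1367^1=1367, 1367^2=277, 1367^4=1445, 1367^8=605, 1367^16=1582, 1367^32=1242, 1367^64=953, 1367^128=1379, 1367^256=720, 1367^512=1678, 1367^1024=1089, 1367^2048=198, 1367^4096=1562, 1367^8192=1669, 1367^16384=53, 1367^32768=1098, 1367^65536=1060, 1367^131072=1184, 1367^262144=547; 1367^315053 = 1367^1 * 1367^4 * 1367^8 * 1367^32 * 1367^128 * 1367^512 * 1367^1024 * 1367^2048 * 1367^16384 * 1367^32768 * 1367^262144 = 1455 (mod 1711); answer 1455
Stage 2: S1 = 1455; w = 17; f(2) = -3*(33) - 2*(17) = -133; iterating: f(2)=-133, f(3)=333, f(4)=-733, f(5)=1533, f(6)=-3133, f(7)=6333, f(8)=-12733, f(9)=25533, f(10)=-51133, f(11)=102333, f(12)=-204733, f(13)=409533, f(14)=-819133, f(15)=1638333, f(16)=-3276733; answer -3276733
Stage 3: S2 = -3276733; r = 19; remainder = value at the root: 4*(19)^4 + 6*(19)^3 - 3*(19)^2 + 7*(19)^1 - 7 = (521284) + (41154) + (-1083) + (133) + (-7) = 561481; answer 561481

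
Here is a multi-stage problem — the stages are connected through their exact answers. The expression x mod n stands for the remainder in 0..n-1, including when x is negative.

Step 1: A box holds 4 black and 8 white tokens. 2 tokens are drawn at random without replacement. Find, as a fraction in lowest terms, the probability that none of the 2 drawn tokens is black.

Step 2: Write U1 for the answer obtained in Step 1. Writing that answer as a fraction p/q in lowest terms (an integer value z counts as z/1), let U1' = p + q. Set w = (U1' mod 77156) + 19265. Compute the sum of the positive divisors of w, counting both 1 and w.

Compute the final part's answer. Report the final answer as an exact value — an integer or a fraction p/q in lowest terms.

40176

Step 1: total draws C(12,2) = 66; favorable C(8,2) = 28; P = 14/33; answer 14/33
Step 2: U1 = 14/33; threaded value p + q = 47; w = 19312; 19312 = 2^4 * 17 * 71; sigma = (1 + 2 + 4 + 8 + 16) * (1 + 17) * (1 + 71) = 31 * 18 * 72 = 40176; answer 40176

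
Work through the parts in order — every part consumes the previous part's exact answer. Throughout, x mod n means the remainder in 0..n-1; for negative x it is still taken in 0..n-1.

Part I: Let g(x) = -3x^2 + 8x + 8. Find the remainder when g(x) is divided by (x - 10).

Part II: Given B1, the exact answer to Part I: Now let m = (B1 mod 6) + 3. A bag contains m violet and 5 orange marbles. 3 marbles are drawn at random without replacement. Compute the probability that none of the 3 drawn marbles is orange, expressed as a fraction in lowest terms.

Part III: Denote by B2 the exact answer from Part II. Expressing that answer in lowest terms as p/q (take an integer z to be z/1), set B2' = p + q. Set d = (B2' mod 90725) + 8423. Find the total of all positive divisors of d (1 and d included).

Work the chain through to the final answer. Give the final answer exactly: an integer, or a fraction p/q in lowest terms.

Part I: remainder = value at the root: -3*(10)^2 + 8*(10)^1 + 8 = (-300) + (80) + (8) = -212; answer -212
Part II: B1 = -212; m = 7; total draws C(12,3) = 220; favorable C(7,3) = 35; P = 7/44; answer 7/44
Part III: B2 = 7/44; threaded value p + q = 51; d = 8474; 8474 = 2 * 19 * 223; sigma = (1 + 2) * (1 + 19) * (1 + 223) = 3 * 20 * 224 = 13440; answer 13440

13440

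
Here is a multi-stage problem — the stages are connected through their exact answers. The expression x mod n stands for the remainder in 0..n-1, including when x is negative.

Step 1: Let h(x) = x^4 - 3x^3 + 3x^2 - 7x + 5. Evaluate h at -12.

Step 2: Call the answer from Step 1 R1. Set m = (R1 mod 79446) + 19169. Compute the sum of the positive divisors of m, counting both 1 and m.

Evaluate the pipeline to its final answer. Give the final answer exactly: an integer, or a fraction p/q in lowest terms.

Step 1: 1*(-12)^4 - 3*(-12)^3 + 3*(-12)^2 - 7*(-12)^1 + 5 = (20736) + (5184) + (432) + (84) + (5) = 26441; answer 26441
Step 2: R1 = 26441; m = 45610; 45610 = 2 * 5 * 4561; sigma = (1 + 2) * (1 + 5) * (1 + 4561) = 3 * 6 * 4562 = 82116; answer 82116

82116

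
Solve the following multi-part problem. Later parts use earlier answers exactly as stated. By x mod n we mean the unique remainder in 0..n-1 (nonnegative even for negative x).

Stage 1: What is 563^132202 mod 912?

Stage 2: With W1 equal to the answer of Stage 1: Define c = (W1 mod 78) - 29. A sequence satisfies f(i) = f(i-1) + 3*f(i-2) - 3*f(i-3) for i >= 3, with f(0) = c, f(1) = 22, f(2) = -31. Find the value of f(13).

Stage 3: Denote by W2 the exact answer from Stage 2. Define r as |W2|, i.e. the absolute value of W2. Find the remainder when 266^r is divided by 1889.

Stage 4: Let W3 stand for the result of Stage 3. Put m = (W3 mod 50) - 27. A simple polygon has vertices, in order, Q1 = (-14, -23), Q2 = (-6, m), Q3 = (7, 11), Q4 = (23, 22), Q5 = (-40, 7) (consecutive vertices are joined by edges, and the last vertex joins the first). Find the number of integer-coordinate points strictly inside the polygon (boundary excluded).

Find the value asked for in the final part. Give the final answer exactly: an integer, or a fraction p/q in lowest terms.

753

Stage 1: squarings mod 912: 563^1=563, 563^2=505, 563^4=577, 563^8=49, 563^16=577, 563^32=49, 563^64=577, 563^128=49, 563^256=577, 563^512=49, 563^1024=577, 563^2048=49, 563^4096=577, 563^8192=49, 563^16384=577, 563^32768=49, 563^65536=577, 563^131072=49; 563^132202 = 563^2 * 563^8 * 563^32 * 563^64 * 563^1024 * 563^131072 = 121 (mod 912); answer 121
Stage 2: W1 = 121; c = 14; f(3) = 1*(-31) + 3*(22) - 3*(14) = -7; iterating: f(3)=-7, f(4)=-166, f(5)=-94, f(6)=-571, f(7)=-355, f(8)=-1786, f(9)=-1138, f(10)=-5431, f(11)=-3487, f(12)=-16366, f(13)=-10534; answer -10534
Stage 3: W2 = -10534; r = 10534; squarings mod 1889: 266^1=266, 266^2=863, 266^4=503, 266^8=1772, 266^16=466, 266^32=1810, 266^64=574, 266^128=790, 266^256=730, 266^512=202, 266^1024=1135, 266^2048=1816, 266^4096=1551, 266^8192=904; 266^10534 = 266^2 * 266^4 * 266^32 * 266^256 * 266^2048 * 266^8192 = 688 (mod 1889); answer 688
Stage 4: W3 = 688; m = 11; cross terms: (-14*11 - -6*-23)=-292, (-6*11 - 7*11)=-143, (7*22 - 23*11)=-99, (23*7 - -40*22)=1041, (-40*-23 - -14*7)=1018; twice the area = |1525| = 1525; area = 1525/2; boundary points = 2 + 13 + 1 + 3 + 2 = 21; strictly interior points = area - boundary/2 + 1 = 753; answer 753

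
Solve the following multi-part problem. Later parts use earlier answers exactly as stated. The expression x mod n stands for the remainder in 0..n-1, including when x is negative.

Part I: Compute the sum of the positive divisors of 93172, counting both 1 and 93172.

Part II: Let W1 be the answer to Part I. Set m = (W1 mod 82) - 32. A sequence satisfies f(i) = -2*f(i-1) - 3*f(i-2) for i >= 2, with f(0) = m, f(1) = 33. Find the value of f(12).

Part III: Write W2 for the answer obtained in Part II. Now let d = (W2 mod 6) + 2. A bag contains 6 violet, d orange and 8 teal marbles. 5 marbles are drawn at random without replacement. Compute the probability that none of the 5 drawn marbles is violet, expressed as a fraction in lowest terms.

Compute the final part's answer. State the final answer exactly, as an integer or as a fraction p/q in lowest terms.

Part I: 93172 = 2^2 * 23293; sigma = (1 + 2 + 4) * (1 + 23293) = 7 * 23294 = 163058; answer 163058
Part II: W1 = 163058; m = 10; f(2) = -2*(33) - 3*(10) = -96; iterating: f(2)=-96, f(3)=93, f(4)=102, f(5)=-483, f(6)=660, f(7)=129, f(8)=-2238, f(9)=4089, f(10)=-1464, f(11)=-9339, f(12)=23070; answer 23070
Part III: W2 = 23070; d = 2; total draws C(16,5) = 4368; favorable C(10,5) = 252; P = 3/52; answer 3/52

3/52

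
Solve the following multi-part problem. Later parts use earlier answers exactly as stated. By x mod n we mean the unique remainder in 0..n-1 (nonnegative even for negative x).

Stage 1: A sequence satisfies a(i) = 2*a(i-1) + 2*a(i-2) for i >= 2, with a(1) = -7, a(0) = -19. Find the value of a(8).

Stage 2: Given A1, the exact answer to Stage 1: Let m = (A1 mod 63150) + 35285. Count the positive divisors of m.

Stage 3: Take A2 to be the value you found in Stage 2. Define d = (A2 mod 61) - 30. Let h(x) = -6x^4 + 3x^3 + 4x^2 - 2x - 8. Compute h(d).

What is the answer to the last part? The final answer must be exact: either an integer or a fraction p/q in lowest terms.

-3750608

Stage 1: a(2) = 2*(-7) + 2*(-19) = -52; iterating: a(2)=-52, a(3)=-118, a(4)=-340, a(5)=-916, a(6)=-2512, a(7)=-6856, a(8)=-18736; answer -18736
Stage 2: A1 = -18736; m = 79699; 79699 is prime, so its only divisors are 1 and 79699; count = 2; answer 2
Stage 3: A2 = 2; d = -28; -6*(-28)^4 + 3*(-28)^3 + 4*(-28)^2 - 2*(-28)^1 - 8 = (-3687936) + (-65856) + (3136) + (56) + (-8) = -3750608; answer -3750608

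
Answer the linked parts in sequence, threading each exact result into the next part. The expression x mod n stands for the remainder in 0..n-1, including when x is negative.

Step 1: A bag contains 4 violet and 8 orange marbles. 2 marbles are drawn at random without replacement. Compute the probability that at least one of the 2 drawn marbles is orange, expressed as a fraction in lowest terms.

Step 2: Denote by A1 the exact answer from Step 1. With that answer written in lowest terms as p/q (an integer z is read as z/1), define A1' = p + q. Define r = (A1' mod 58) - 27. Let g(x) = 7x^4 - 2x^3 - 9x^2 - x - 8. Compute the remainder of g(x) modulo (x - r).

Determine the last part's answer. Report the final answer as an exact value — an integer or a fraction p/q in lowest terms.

9178

Step 1: total draws C(12,2) = 66; complement C(4,2) = 6; favorable 66 - 6 = 60; P = 10/11; answer 10/11
Step 2: A1 = 10/11; threaded value p + q = 21; r = -6; remainder = value at the root: 7*(-6)^4 - 2*(-6)^3 - 9*(-6)^2 - 1*(-6)^1 - 8 = (9072) + (432) + (-324) + (6) + (-8) = 9178; answer 9178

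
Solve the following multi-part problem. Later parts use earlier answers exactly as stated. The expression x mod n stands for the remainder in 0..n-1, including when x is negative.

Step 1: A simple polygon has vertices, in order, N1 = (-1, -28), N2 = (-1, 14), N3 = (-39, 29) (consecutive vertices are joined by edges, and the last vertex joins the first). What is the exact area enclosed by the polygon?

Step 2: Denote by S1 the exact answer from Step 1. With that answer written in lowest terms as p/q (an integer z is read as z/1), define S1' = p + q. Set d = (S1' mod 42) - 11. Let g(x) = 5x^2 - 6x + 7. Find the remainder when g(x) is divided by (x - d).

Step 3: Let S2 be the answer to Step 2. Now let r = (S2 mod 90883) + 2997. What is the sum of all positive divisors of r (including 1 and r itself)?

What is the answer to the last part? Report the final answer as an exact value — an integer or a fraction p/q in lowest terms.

10164

Step 1: cross terms: (-1*14 - -1*-28)=-42, (-1*29 - -39*14)=517, (-39*-28 - -1*29)=1121; twice the area = |1596| = 1596; area = 798; answer 798
Step 2: S1 = 798; threaded value p + q = 799; d = -10; remainder = value at the root: 5*(-10)^2 - 6*(-10)^1 + 7 = (500) + (60) + (7) = 567; answer 567
Step 3: S2 = 567; r = 3564; 3564 = 2^2 * 3^4 * 11; sigma = (1 + 2 + 4) * (1 + 3 + 9 + 27 + 81) * (1 + 11) = 7 * 121 * 12 = 10164; answer 10164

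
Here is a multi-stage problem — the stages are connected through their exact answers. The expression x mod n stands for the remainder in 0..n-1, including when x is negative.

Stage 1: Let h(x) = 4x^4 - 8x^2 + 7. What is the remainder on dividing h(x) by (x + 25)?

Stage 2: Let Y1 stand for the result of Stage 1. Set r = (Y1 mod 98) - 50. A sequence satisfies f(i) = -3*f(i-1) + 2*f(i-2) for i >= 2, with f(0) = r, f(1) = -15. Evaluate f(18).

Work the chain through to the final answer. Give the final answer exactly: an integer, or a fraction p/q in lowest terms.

78404053207

Stage 1: remainder = value at the root: 4*(-25)^4 - 8*(-25)^2 + 7 = (1562500) + (-5000) + (7) = 1557507; answer 1557507
Stage 2: Y1 = 1557507; r = 41; f(2) = -3*(-15) + 2*(41) = 127; iterating: f(2)=127, f(3)=-411, f(4)=1487, f(5)=-5283, f(6)=18823, f(7)=-67035, f(8)=238751, f(9)=-850323, f(10)=3028471, f(11)=-10786059, f(12)=38415119, f(13)=-136817475, f(14)=487282663, f(15)=-1735482939, f(16)=6181014143, f(17)=-22014008307, f(18)=78404053207; answer 78404053207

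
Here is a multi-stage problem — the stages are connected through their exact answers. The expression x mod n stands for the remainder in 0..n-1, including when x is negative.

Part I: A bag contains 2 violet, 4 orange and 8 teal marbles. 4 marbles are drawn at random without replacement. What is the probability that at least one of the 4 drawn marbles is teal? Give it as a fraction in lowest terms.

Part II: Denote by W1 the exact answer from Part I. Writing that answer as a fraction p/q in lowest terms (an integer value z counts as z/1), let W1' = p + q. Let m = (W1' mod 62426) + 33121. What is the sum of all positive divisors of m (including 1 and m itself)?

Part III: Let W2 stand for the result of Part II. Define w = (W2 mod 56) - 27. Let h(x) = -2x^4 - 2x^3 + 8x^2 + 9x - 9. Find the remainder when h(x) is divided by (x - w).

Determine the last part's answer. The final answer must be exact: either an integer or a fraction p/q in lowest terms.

-1017936

Part I: total draws C(14,4) = 1001; complement C(6,4) = 15; favorable 1001 - 15 = 986; P = 986/1001; answer 986/1001
Part II: W1 = 986/1001; threaded value p + q = 1987; m = 35108; 35108 = 2^2 * 67 * 131; sigma = (1 + 2 + 4) * (1 + 67) * (1 + 131) = 7 * 68 * 132 = 62832; answer 62832
Part III: W2 = 62832; w = -27; remainder = value at the root: -2*(-27)^4 - 2*(-27)^3 + 8*(-27)^2 + 9*(-27)^1 - 9 = (-1062882) + (39366) + (5832) + (-243) + (-9) = -1017936; answer -1017936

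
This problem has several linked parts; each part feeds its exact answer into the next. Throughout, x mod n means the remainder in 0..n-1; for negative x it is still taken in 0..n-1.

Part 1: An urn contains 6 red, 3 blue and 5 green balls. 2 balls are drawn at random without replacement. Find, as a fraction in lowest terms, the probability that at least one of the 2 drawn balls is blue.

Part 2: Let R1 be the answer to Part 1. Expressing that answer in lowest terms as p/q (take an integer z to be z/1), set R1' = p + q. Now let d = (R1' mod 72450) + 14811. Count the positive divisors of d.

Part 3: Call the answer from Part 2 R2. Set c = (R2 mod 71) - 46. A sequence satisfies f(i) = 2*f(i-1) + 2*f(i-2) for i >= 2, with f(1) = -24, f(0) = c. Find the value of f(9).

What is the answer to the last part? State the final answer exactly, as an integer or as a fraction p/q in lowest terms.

-112512

Part 1: total draws C(14,2) = 91; complement C(11,2) = 55; favorable 91 - 55 = 36; P = 36/91; answer 36/91
Part 2: R1 = 36/91; threaded value p + q = 127; d = 14938; 14938 = 2 * 7 * 11 * 97; number of divisors = (1+1) * (1+1) * (1+1) * (1+1) = 16; answer 16
Part 3: R2 = 16; c = -30; f(2) = 2*(-24) + 2*(-30) = -108; iterating: f(2)=-108, f(3)=-264, f(4)=-744, f(5)=-2016, f(6)=-5520, f(7)=-15072, f(8)=-41184, f(9)=-112512; answer -112512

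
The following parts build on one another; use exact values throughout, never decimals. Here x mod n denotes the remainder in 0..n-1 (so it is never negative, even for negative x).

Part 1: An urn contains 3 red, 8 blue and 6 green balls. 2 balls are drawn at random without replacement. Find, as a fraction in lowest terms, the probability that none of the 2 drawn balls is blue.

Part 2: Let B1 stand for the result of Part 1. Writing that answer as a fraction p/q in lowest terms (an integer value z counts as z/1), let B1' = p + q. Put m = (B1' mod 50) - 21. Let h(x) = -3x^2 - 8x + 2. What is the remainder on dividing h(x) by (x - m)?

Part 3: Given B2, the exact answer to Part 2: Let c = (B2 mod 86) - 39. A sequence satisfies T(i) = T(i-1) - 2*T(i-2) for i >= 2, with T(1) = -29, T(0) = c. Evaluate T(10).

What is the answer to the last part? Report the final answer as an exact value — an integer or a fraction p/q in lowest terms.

Part 1: total draws C(17,2) = 136; favorable C(9,2) = 36; P = 9/34; answer 9/34
Part 2: B1 = 9/34; threaded value p + q = 43; m = 22; remainder = value at the root: -3*(22)^2 - 8*(22)^1 + 2 = (-1452) + (-176) + (2) = -1626; answer -1626
Part 3: B2 = -1626; c = -31; T(2) = 1*(-29) - 2*(-31) = 33; iterating: T(2)=33, T(3)=91, T(4)=25, T(5)=-157, T(6)=-207, T(7)=107, T(8)=521, T(9)=307, T(10)=-735; answer -735

-735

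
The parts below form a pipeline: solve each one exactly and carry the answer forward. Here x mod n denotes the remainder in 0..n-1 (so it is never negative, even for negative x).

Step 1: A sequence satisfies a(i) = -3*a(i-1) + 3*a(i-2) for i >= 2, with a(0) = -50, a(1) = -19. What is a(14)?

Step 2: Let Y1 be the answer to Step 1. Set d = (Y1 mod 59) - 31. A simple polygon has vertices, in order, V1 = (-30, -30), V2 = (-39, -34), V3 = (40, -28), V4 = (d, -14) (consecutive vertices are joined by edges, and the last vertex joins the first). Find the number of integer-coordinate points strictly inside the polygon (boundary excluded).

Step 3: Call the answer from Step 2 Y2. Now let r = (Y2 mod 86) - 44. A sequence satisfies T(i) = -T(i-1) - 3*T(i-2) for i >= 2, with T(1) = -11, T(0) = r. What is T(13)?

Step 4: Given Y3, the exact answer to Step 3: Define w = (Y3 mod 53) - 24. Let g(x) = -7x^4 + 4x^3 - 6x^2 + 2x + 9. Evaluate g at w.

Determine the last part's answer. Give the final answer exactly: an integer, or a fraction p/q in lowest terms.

-476695

Step 1: a(2) = -3*(-19) + 3*(-50) = -93; iterating: a(2)=-93, a(3)=222, a(4)=-945, a(5)=3501, a(6)=-13338, a(7)=50517, a(8)=-191565, a(9)=726246, a(10)=-2753433, a(11)=10439037, a(12)=-39577410, a(13)=150049341, a(14)=-568880253; answer -568880253
Step 2: Y1 = -568880253; d = 17; cross terms: (-30*-34 - -39*-30)=-150, (-39*-28 - 40*-34)=2452, (40*-14 - 17*-28)=-84, (17*-30 - -30*-14)=-930; twice the area = |1288| = 1288; area = 644; boundary points = 1 + 1 + 1 + 1 = 4; strictly interior points = area - boundary/2 + 1 = 643; answer 643
Step 3: Y2 = 643; r = -3; T(2) = -1*(-11) - 3*(-3) = 20; iterating: T(2)=20, T(3)=13, T(4)=-73, T(5)=34, T(6)=185, T(7)=-287, T(8)=-268, T(9)=1129, T(10)=-325, T(11)=-3062, T(12)=4037, T(13)=5149; answer 5149
Step 4: Y3 = 5149; w = -16; -7*(-16)^4 + 4*(-16)^3 - 6*(-16)^2 + 2*(-16)^1 + 9 = (-458752) + (-16384) + (-1536) + (-32) + (9) = -476695; answer -476695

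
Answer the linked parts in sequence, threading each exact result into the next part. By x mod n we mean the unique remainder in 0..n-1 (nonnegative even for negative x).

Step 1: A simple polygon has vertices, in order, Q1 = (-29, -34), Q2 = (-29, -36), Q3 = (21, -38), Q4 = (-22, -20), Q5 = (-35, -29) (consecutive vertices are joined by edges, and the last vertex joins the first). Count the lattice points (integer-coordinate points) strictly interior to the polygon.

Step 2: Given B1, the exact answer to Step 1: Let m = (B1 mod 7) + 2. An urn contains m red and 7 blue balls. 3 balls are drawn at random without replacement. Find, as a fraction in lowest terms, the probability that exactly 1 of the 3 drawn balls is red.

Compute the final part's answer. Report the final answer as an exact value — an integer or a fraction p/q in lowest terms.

28/55

Step 1: cross terms: (-29*-36 - -29*-34)=58, (-29*-38 - 21*-36)=1858, (21*-20 - -22*-38)=-1256, (-22*-29 - -35*-20)=-62, (-35*-34 - -29*-29)=349; twice the area = |947| = 947; area = 947/2; boundary points = 2 + 2 + 1 + 1 + 1 = 7; strictly interior points = area - boundary/2 + 1 = 471; answer 471
Step 2: B1 = 471; m = 4; total draws C(11,3) = 165; favorable C(4,1)*C(7,2) = 84; P = 28/55; answer 28/55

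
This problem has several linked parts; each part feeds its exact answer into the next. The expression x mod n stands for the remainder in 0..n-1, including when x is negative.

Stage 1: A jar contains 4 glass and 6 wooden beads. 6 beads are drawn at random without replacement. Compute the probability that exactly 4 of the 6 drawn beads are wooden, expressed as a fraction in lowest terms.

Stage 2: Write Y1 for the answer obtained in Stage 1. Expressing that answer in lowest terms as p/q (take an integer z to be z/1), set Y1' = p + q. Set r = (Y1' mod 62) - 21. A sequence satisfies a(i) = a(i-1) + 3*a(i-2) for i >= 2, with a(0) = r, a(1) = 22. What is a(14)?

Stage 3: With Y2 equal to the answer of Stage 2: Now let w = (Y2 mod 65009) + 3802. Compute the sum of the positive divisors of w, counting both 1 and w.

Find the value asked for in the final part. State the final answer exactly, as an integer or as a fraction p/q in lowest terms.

Stage 1: total draws C(10,6) = 210; favorable C(6,4)*C(4,2) = 90; P = 3/7; answer 3/7
Stage 2: Y1 = 3/7; threaded value p + q = 10; r = -11; a(2) = 1*(22) + 3*(-11) = -11; iterating: a(2)=-11, a(3)=55, a(4)=22, a(5)=187, a(6)=253, a(7)=814, a(8)=1573, a(9)=4015, a(10)=8734, a(11)=20779, a(12)=46981, a(13)=109318, a(14)=250261; answer 250261
Stage 3: Y2 = 250261; w = 59036; 59036 = 2^2 * 14759; sigma = (1 + 2 + 4) * (1 + 14759) = 7 * 14760 = 103320; answer 103320

103320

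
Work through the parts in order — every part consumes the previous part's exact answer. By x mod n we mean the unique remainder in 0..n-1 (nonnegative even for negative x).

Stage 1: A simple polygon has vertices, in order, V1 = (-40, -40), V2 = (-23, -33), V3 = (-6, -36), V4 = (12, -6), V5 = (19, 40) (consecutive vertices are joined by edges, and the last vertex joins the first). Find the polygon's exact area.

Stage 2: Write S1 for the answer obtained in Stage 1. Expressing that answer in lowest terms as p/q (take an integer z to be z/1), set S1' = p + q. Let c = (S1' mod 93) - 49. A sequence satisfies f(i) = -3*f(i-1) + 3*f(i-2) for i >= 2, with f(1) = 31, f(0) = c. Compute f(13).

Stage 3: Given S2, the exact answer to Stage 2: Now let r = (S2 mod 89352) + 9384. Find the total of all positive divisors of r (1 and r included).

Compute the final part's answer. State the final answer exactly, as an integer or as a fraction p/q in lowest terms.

61152

Stage 1: cross terms: (-40*-33 - -23*-40)=400, (-23*-36 - -6*-33)=630, (-6*-6 - 12*-36)=468, (12*40 - 19*-6)=594, (19*-40 - -40*40)=840; twice the area = |2932| = 2932; area = 1466; answer 1466
Stage 2: S1 = 1466; threaded value p + q = 1467; c = 23; f(2) = -3*(31) + 3*(23) = -24; iterating: f(2)=-24, f(3)=165, f(4)=-567, f(5)=2196, f(6)=-8289, f(7)=31455, f(8)=-119232, f(9)=452061, f(10)=-1713879, f(11)=6497820, f(12)=-24635097, f(13)=93398751; answer 93398751
Stage 3: S2 = 93398751; r = 35295; 35295 = 3 * 5 * 13 * 181; sigma = (1 + 3) * (1 + 5) * (1 + 13) * (1 + 181) = 4 * 6 * 14 * 182 = 61152; answer 61152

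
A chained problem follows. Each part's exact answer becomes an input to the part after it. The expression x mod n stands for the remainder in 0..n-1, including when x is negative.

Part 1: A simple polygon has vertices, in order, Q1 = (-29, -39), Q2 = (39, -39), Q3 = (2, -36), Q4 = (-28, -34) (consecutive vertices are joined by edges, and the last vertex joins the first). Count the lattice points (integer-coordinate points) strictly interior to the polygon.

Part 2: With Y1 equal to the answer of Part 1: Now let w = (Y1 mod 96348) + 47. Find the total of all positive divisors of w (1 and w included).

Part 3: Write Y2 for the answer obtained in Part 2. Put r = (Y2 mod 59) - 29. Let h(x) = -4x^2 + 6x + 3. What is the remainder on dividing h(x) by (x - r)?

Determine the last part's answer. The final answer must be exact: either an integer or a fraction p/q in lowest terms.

Part 1: cross terms: (-29*-39 - 39*-39)=2652, (39*-36 - 2*-39)=-1326, (2*-34 - -28*-36)=-1076, (-28*-39 - -29*-34)=106; twice the area = |356| = 356; area = 178; boundary points = 68 + 1 + 2 + 1 = 72; strictly interior points = area - boundary/2 + 1 = 143; answer 143
Part 2: Y1 = 143; w = 190; 190 = 2 * 5 * 19; sigma = (1 + 2) * (1 + 5) * (1 + 19) = 3 * 6 * 20 = 360; answer 360
Part 3: Y2 = 360; r = -23; remainder = value at the root: -4*(-23)^2 + 6*(-23)^1 + 3 = (-2116) + (-138) + (3) = -2251; answer -2251

-2251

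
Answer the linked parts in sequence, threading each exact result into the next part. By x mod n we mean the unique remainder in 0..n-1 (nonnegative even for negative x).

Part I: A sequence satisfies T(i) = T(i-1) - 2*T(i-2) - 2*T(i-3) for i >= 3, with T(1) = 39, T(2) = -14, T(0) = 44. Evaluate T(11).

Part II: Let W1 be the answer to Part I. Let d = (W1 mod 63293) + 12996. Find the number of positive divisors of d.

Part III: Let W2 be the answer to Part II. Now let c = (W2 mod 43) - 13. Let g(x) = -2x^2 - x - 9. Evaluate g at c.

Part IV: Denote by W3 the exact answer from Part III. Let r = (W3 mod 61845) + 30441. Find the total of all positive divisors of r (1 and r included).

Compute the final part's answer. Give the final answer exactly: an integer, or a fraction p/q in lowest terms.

Part I: T(3) = 1*(-14) - 2*(39) - 2*(44) = -180; iterating: T(3)=-180, T(4)=-230, T(5)=158, T(6)=978, T(7)=1122, T(8)=-1150, T(9)=-5350, T(10)=-5294, T(11)=7706; answer 7706
Part II: W1 = 7706; d = 20702; 20702 = 2 * 11 * 941; number of divisors = (1+1) * (1+1) * (1+1) = 8; answer 8
Part III: W2 = 8; c = -5; -2*(-5)^2 - 1*(-5)^1 - 9 = (-50) + (5) + (-9) = -54; answer -54
Part IV: W3 = -54; r = 92232; 92232 = 2^3 * 3^3 * 7 * 61; sigma = (1 + 2 + 4 + 8) * (1 + 3 + 9 + 27) * (1 + 7) * (1 + 61) = 15 * 40 * 8 * 62 = 297600; answer 297600

297600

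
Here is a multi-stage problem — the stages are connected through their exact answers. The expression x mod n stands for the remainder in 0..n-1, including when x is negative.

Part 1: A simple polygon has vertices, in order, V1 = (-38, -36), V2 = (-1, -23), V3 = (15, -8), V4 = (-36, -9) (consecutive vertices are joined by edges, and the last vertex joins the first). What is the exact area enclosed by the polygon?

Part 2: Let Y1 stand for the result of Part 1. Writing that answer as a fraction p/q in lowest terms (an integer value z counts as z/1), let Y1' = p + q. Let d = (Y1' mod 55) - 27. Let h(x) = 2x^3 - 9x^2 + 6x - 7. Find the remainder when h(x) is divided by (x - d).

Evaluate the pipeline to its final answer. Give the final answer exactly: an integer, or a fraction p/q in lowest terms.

Part 1: cross terms: (-38*-23 - -1*-36)=838, (-1*-8 - 15*-23)=353, (15*-9 - -36*-8)=-423, (-36*-36 - -38*-9)=954; twice the area = |1722| = 1722; area = 861; answer 861
Part 2: Y1 = 861; threaded value p + q = 862; d = 10; remainder = value at the root: 2*(10)^3 - 9*(10)^2 + 6*(10)^1 - 7 = (2000) + (-900) + (60) + (-7) = 1153; answer 1153

1153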